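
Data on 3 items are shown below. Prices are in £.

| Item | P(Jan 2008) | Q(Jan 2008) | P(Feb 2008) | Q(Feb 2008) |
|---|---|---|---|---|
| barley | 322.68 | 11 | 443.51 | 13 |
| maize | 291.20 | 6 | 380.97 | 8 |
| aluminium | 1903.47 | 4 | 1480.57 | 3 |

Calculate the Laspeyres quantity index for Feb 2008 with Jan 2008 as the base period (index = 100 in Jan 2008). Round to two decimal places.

94.77

Laspeyres quantity index uses base-period prices as weights.
ΣP(Jan 2008)·Q(Feb 2008) = 322.68×13 + 291.20×8 + 1903.47×3 = 4194.84 + 2329.6 + 5710.41 = 12234.85
ΣP(Jan 2008)·Q(Jan 2008) = 322.68×11 + 291.20×6 + 1903.47×4 = 3549.48 + 1747.2 + 7613.88 = 12910.56
Index = 12234.85 / 12910.56 × 100 = 94.7662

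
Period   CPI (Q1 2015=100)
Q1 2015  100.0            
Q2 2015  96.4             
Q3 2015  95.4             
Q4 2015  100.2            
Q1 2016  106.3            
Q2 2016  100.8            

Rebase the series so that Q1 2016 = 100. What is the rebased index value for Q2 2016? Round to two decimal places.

94.83

Rebased(Q2 2016) = 100.8 / 106.3 × 100 = 94.8260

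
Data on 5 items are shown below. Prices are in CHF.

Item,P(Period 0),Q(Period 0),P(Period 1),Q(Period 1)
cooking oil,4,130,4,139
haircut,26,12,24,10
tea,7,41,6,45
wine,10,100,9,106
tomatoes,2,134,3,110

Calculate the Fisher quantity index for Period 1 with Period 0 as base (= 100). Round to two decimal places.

100.37

Laspeyres component (base-period weights):
ΣP(Period 0)Q(Period 1) = 4×139 + 26×10 + 7×45 + 10×106 + 2×110 = 556 + 260 + 315 + 1060 + 220 = 2411
ΣP(Period 0)Q(Period 0) = 4×130 + 26×12 + 7×41 + 10×100 + 2×134 = 520 + 312 + 287 + 1000 + 268 = 2387
L = 2411 / 2387 × 100 = 101.0054
Paasche component (current-period weights):
ΣP(Period 1)Q(Period 1) = 4×139 + 24×10 + 6×45 + 9×106 + 3×110 = 556 + 240 + 270 + 954 + 330 = 2350
ΣP(Period 1)Q(Period 0) = 4×130 + 24×12 + 6×41 + 9×100 + 3×134 = 520 + 288 + 246 + 900 + 402 = 2356
P = 2350 / 2356 × 100 = 99.7453
Fisher = √(L × P) = √(101.0054 × 99.7453) = 100.3734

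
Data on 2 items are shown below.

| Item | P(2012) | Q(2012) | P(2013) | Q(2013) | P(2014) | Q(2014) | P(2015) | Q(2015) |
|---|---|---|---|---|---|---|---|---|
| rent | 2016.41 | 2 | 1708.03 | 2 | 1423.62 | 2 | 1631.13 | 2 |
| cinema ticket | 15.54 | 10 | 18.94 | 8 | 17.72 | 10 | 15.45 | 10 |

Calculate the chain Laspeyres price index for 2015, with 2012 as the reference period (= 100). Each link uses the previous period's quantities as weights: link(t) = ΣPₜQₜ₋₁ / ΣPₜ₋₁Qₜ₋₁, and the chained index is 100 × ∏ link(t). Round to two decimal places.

81.48

Link 2012→2013:
ΣP(2013)Q(2012) = 1708.03×2 + 18.94×10 = 3416.06 + 189.4 = 3605.46
ΣP(2012)Q(2012) = 2016.41×2 + 15.54×10 = 4032.82 + 155.4 = 4188.22
link = 3605.46/4188.22 = 0.860857
Link 2013→2014:
ΣP(2014)Q(2013) = 1423.62×2 + 17.72×8 = 2847.24 + 141.76 = 2989
ΣP(2013)Q(2013) = 1708.03×2 + 18.94×8 = 3416.06 + 151.52 = 3567.58
link = 2989/3567.58 = 0.837823
Link 2014→2015:
ΣP(2015)Q(2014) = 1631.13×2 + 15.45×10 = 3262.26 + 154.5 = 3416.76
ΣP(2014)Q(2014) = 1423.62×2 + 17.72×10 = 2847.24 + 177.2 = 3024.44
link = 3416.76/3024.44 = 1.129717
Chained index = 100 × 0.860857 × 0.837823 × 1.129717 = 81.4804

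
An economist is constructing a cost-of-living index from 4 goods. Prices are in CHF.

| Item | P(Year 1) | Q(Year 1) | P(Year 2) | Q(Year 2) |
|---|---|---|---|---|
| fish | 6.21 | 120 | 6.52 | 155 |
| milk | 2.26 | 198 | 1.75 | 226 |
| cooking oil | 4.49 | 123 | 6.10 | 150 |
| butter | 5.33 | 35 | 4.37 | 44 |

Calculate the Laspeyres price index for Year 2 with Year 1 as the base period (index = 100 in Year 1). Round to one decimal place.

Laspeyres price index uses base-period quantities as weights.
ΣP(Year 2)·Q(Year 1) = 6.52×120 + 1.75×198 + 6.10×123 + 4.37×35 = 782.4 + 346.5 + 750.3 + 152.95 = 2032.15
ΣP(Year 1)·Q(Year 1) = 6.21×120 + 2.26×198 + 4.49×123 + 5.33×35 = 745.2 + 447.48 + 552.27 + 186.55 = 1931.5
Index = 2032.15 / 1931.5 × 100 = 105.2110

105.2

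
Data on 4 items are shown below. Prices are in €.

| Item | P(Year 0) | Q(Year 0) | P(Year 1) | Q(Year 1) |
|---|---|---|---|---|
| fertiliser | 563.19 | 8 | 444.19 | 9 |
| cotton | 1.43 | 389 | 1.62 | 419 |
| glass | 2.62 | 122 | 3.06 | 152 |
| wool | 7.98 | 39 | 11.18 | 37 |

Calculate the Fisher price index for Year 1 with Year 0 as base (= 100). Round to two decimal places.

87.52

Laspeyres component (base-period weights):
ΣP(Year 1)Q(Year 0) = 444.19×8 + 1.62×389 + 3.06×122 + 11.18×39 = 3553.52 + 630.18 + 373.32 + 436.02 = 4993.04
ΣP(Year 0)Q(Year 0) = 563.19×8 + 1.43×389 + 2.62×122 + 7.98×39 = 4505.52 + 556.27 + 319.64 + 311.22 = 5692.65
L = 4993.04 / 5692.65 × 100 = 87.7103
Paasche component (current-period weights):
ΣP(Year 1)Q(Year 1) = 444.19×9 + 1.62×419 + 3.06×152 + 11.18×37 = 3997.71 + 678.78 + 465.12 + 413.66 = 5555.27
ΣP(Year 0)Q(Year 1) = 563.19×9 + 1.43×419 + 2.62×152 + 7.98×37 = 5068.71 + 599.17 + 398.24 + 295.26 = 6361.38
P = 5555.27 / 6361.38 × 100 = 87.3281
Fisher = √(L × P) = √(87.7103 × 87.3281) = 87.5190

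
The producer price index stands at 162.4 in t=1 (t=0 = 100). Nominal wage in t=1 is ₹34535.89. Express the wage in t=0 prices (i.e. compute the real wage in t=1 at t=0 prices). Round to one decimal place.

21265.9

Real = Nominal ÷ (Index/100) = 34535.89 ÷ (162.4/100)
     = 34535.89 ÷ 1.624 = 21265.9421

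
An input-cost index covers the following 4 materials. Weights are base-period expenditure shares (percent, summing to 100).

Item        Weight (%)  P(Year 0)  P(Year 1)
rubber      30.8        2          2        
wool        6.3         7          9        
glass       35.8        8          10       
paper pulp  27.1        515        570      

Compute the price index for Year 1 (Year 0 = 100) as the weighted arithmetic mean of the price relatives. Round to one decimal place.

rubber: 30.8 × (2/2) = 30.8 × 1.000000 = 30.8000
wool: 6.3 × (9/7) = 6.3 × 1.285714 = 8.1000
glass: 35.8 × (10/8) = 35.8 × 1.250000 = 44.7500
paper pulp: 27.1 × (570/515) = 27.1 × 1.106796 = 29.9942
Index = Σ wᵢ·(p₁ᵢ/p₀ᵢ) = 30.8000 + 8.1000 + 44.7500 + 29.9942 = 113.6442

113.6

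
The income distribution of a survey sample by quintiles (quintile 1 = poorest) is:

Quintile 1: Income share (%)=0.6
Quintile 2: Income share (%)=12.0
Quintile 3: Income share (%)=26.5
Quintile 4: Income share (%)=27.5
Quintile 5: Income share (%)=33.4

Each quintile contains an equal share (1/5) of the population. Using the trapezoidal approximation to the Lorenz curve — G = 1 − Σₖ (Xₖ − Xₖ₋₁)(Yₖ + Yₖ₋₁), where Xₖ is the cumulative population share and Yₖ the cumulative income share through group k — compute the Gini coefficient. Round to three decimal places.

Cumulative income shares Yₖ: 0.0060, 0.1260, 0.3910, 0.6660, 1.0000
Σ (Xₖ−Xₖ₋₁)(Yₖ+Yₖ₋₁) = (1/5)(0.0060+0.0000) + (1/5)(0.1260+0.0060) + (1/5)(0.3910+0.1260) + (1/5)(0.6660+0.3910) + (1/5)(1.0000+0.6660)
  = 0.0012 + 0.0264 + 0.1034 + 0.2114 + 0.3332 = 0.6756
G = 1 − 0.6756 = 0.3244

0.324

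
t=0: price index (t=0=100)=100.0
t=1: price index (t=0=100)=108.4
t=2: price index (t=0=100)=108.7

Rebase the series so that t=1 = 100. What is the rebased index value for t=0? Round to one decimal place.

Rebased(t=0) = 100.0 / 108.4 × 100 = 92.2509

92.3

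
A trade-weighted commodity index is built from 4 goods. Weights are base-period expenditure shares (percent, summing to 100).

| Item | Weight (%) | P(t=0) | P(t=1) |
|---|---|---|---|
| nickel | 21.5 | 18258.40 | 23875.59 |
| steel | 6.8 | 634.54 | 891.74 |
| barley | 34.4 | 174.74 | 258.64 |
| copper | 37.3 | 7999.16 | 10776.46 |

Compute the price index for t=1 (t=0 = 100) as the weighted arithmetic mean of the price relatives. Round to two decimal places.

138.84

nickel: 21.5 × (23875.59/18258.40) = 21.5 × 1.307650 = 28.1145
steel: 6.8 × (891.74/634.54) = 6.8 × 1.405333 = 9.5563
barley: 34.4 × (258.64/174.74) = 34.4 × 1.480142 = 50.9169
copper: 37.3 × (10776.46/7999.16) = 37.3 × 1.347199 = 50.2505
Index = Σ wᵢ·(p₁ᵢ/p₀ᵢ) = 28.1145 + 9.5563 + 50.9169 + 50.2505 = 138.8381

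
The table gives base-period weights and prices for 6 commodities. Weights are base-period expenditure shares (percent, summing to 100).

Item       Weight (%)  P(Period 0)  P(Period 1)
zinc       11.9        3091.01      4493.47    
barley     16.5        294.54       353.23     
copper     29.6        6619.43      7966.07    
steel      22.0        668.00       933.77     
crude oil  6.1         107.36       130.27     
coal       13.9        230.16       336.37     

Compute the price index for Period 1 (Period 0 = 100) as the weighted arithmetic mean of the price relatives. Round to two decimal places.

zinc: 11.9 × (4493.47/3091.01) = 11.9 × 1.453722 = 17.2993
barley: 16.5 × (353.23/294.54) = 16.5 × 1.199260 = 19.7878
copper: 29.6 × (7966.07/6619.43) = 29.6 × 1.203437 = 35.6217
steel: 22.0 × (933.77/668.00) = 22.0 × 1.397859 = 30.7529
crude oil: 6.1 × (130.27/107.36) = 6.1 × 1.213394 = 7.4017
coal: 13.9 × (336.37/230.16) = 13.9 × 1.461462 = 20.3143
Index = Σ wᵢ·(p₁ᵢ/p₀ᵢ) = 17.2993 + 19.7878 + 35.6217 + 30.7529 + 7.4017 + 20.3143 = 131.1778

131.18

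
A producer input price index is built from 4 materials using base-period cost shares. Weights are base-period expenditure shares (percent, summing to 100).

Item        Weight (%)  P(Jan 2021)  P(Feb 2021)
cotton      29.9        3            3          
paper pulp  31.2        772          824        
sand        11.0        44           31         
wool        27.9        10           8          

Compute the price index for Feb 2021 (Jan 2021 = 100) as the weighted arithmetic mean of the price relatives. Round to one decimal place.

cotton: 29.9 × (3/3) = 29.9 × 1.000000 = 29.9000
paper pulp: 31.2 × (824/772) = 31.2 × 1.067358 = 33.3016
sand: 11.0 × (31/44) = 11.0 × 0.704545 = 7.7500
wool: 27.9 × (8/10) = 27.9 × 0.800000 = 22.3200
Index = Σ wᵢ·(p₁ᵢ/p₀ᵢ) = 29.9000 + 33.3016 + 7.7500 + 22.3200 = 93.2716

93.3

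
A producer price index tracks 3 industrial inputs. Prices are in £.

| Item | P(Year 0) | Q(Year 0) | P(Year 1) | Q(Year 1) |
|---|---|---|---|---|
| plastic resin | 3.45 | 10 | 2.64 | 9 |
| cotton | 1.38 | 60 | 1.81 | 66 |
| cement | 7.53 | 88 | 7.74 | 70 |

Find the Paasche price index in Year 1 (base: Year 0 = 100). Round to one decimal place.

105.5

Paasche price index uses current-period quantities as weights.
ΣP(Year 1)·Q(Year 1) = 2.64×9 + 1.81×66 + 7.74×70 = 23.76 + 119.46 + 541.8 = 685.02
ΣP(Year 0)·Q(Year 1) = 3.45×9 + 1.38×66 + 7.53×70 = 31.05 + 91.08 + 527.1 = 649.23
Index = 685.02 / 649.23 × 100 = 105.5127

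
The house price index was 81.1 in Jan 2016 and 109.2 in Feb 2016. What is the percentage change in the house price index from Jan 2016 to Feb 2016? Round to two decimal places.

Change = (109.2 − 81.1) / 81.1 × 100
       = 28.1 / 81.1 × 100 = 34.6486%

34.65%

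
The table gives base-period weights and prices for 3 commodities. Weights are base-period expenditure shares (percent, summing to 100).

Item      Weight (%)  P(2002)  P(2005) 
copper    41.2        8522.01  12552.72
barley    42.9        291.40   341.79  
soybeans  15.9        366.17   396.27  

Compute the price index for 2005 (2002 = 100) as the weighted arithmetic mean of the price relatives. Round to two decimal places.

copper: 41.2 × (12552.72/8522.01) = 41.2 × 1.472976 = 60.6866
barley: 42.9 × (341.79/291.40) = 42.9 × 1.172924 = 50.3184
soybeans: 15.9 × (396.27/366.17) = 15.9 × 1.082202 = 17.2070
Index = Σ wᵢ·(p₁ᵢ/p₀ᵢ) = 60.6866 + 50.3184 + 17.2070 = 128.2121

128.21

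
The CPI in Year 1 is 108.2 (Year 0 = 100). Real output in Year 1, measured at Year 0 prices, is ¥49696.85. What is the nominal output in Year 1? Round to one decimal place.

Nominal = Real × (Index/100) = 49696.85 × (108.2/100)
        = 49696.85 × 1.082 = 53771.9917

53772.0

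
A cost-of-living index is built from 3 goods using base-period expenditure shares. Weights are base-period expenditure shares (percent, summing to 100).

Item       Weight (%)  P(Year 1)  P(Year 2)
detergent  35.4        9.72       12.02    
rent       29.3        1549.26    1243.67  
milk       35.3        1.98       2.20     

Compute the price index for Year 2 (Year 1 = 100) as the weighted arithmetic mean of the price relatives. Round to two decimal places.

106.52

detergent: 35.4 × (12.02/9.72) = 35.4 × 1.236626 = 43.7765
rent: 29.3 × (1243.67/1549.26) = 29.3 × 0.802751 = 23.5206
milk: 35.3 × (2.20/1.98) = 35.3 × 1.111111 = 39.2222
Index = Σ wᵢ·(p₁ᵢ/p₀ᵢ) = 43.7765 + 23.5206 + 39.2222 = 106.5194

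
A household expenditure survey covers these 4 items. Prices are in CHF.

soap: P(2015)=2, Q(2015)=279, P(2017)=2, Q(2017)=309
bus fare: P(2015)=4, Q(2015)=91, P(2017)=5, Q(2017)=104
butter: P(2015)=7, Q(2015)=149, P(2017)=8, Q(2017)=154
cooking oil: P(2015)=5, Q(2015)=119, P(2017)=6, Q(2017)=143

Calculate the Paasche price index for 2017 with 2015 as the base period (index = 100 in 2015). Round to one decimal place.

114.2

Paasche price index uses current-period quantities as weights.
ΣP(2017)·Q(2017) = 2×309 + 5×104 + 8×154 + 6×143 = 618 + 520 + 1232 + 858 = 3228
ΣP(2015)·Q(2017) = 2×309 + 4×104 + 7×154 + 5×143 = 618 + 416 + 1078 + 715 = 2827
Index = 3228 / 2827 × 100 = 114.1846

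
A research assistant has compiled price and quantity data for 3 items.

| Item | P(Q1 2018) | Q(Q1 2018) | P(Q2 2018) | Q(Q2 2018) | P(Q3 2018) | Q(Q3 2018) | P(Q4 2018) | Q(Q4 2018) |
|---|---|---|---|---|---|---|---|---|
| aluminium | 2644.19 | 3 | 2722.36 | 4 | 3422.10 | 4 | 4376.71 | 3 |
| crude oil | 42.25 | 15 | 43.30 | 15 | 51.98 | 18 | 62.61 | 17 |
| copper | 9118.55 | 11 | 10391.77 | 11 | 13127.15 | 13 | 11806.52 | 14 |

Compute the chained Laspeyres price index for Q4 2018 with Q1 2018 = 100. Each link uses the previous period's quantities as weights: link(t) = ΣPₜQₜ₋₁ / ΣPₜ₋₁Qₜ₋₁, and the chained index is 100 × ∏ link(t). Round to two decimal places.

Link Q1 2018→Q2 2018:
ΣP(Q2 2018)Q(Q1 2018) = 2722.36×3 + 43.30×15 + 10391.77×11 = 8167.08 + 649.5 + 114309.47 = 123126.05
ΣP(Q1 2018)Q(Q1 2018) = 2644.19×3 + 42.25×15 + 9118.55×11 = 7932.57 + 633.75 + 100304.05 = 108870.37
link = 123126.05/108870.37 = 1.130942
Link Q2 2018→Q3 2018:
ΣP(Q3 2018)Q(Q2 2018) = 3422.10×4 + 51.98×15 + 13127.15×11 = 13688.4 + 779.7 + 144398.65 = 158866.75
ΣP(Q2 2018)Q(Q2 2018) = 2722.36×4 + 43.30×15 + 10391.77×11 = 10889.44 + 649.5 + 114309.47 = 125848.41
link = 158866.75/125848.41 = 1.262366
Link Q3 2018→Q4 2018:
ΣP(Q4 2018)Q(Q3 2018) = 4376.71×4 + 62.61×18 + 11806.52×13 = 17506.84 + 1126.98 + 153484.76 = 172118.58
ΣP(Q3 2018)Q(Q3 2018) = 3422.10×4 + 51.98×18 + 13127.15×13 = 13688.4 + 935.64 + 170652.95 = 185276.99
link = 172118.58/185276.99 = 0.928980
Chained index = 100 × 1.130942 × 1.262366 × 0.928980 = 132.6270

132.63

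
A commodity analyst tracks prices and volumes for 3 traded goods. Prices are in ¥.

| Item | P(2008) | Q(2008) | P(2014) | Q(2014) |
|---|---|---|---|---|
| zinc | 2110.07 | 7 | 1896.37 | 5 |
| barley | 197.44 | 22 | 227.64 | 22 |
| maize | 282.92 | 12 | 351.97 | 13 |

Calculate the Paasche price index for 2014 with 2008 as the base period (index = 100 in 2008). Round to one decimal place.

102.7

Paasche price index uses current-period quantities as weights.
ΣP(2014)·Q(2014) = 1896.37×5 + 227.64×22 + 351.97×13 = 9481.85 + 5008.08 + 4575.61 = 19065.54
ΣP(2008)·Q(2014) = 2110.07×5 + 197.44×22 + 282.92×13 = 10550.35 + 4343.68 + 3677.96 = 18571.99
Index = 19065.54 / 18571.99 × 100 = 102.6575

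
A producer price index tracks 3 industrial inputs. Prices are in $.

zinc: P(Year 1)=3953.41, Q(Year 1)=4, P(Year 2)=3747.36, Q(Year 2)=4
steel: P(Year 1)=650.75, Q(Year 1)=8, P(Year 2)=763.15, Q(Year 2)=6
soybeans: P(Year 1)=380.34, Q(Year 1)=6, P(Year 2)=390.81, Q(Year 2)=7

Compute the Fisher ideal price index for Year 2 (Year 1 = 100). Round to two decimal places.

Laspeyres component (base-period weights):
ΣP(Year 2)Q(Year 1) = 3747.36×4 + 763.15×8 + 390.81×6 = 14989.44 + 6105.2 + 2344.86 = 23439.5
ΣP(Year 1)Q(Year 1) = 3953.41×4 + 650.75×8 + 380.34×6 = 15813.64 + 5206 + 2282.04 = 23301.68
L = 23439.5 / 23301.68 × 100 = 100.5915
Paasche component (current-period weights):
ΣP(Year 2)Q(Year 2) = 3747.36×4 + 763.15×6 + 390.81×7 = 14989.44 + 4578.9 + 2735.67 = 22304.01
ΣP(Year 1)Q(Year 2) = 3953.41×4 + 650.75×6 + 380.34×7 = 15813.64 + 3904.5 + 2662.38 = 22380.52
P = 22304.01 / 22380.52 × 100 = 99.6581
Fisher = √(L × P) = √(100.5915 × 99.6581) = 100.1237

100.12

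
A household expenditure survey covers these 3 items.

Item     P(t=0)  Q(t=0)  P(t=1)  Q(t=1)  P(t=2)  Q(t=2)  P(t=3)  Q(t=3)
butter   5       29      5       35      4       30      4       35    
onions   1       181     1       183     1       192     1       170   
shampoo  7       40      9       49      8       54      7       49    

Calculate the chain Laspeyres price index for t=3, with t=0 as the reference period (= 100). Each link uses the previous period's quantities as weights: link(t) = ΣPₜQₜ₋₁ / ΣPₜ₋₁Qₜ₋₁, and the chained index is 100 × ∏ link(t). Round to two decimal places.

Link t=0→t=1:
ΣP(t=1)Q(t=0) = 5×29 + 1×181 + 9×40 = 145 + 181 + 360 = 686
ΣP(t=0)Q(t=0) = 5×29 + 1×181 + 7×40 = 145 + 181 + 280 = 606
link = 686/606 = 1.132013
Link t=1→t=2:
ΣP(t=2)Q(t=1) = 4×35 + 1×183 + 8×49 = 140 + 183 + 392 = 715
ΣP(t=1)Q(t=1) = 5×35 + 1×183 + 9×49 = 175 + 183 + 441 = 799
link = 715/799 = 0.894869
Link t=2→t=3:
ΣP(t=3)Q(t=2) = 4×30 + 1×192 + 7×54 = 120 + 192 + 378 = 690
ΣP(t=2)Q(t=2) = 4×30 + 1×192 + 8×54 = 120 + 192 + 432 = 744
link = 690/744 = 0.927419
Chained index = 100 × 1.132013 × 0.894869 × 0.927419 = 93.9479

93.95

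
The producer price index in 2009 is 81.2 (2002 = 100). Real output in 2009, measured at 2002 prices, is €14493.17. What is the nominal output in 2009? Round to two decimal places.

Nominal = Real × (Index/100) = 14493.17 × (81.2/100)
        = 14493.17 × 0.812 = 11768.4540

11768.45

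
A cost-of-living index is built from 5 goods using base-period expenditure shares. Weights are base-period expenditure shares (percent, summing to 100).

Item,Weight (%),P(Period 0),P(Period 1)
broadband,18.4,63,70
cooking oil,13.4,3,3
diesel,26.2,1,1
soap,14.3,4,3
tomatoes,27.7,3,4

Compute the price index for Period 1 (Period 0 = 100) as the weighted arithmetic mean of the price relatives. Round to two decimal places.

broadband: 18.4 × (70/63) = 18.4 × 1.111111 = 20.4444
cooking oil: 13.4 × (3/3) = 13.4 × 1.000000 = 13.4000
diesel: 26.2 × (1/1) = 26.2 × 1.000000 = 26.2000
soap: 14.3 × (3/4) = 14.3 × 0.750000 = 10.7250
tomatoes: 27.7 × (4/3) = 27.7 × 1.333333 = 36.9333
Index = Σ wᵢ·(p₁ᵢ/p₀ᵢ) = 20.4444 + 13.4000 + 26.2000 + 10.7250 + 36.9333 = 107.7028

107.70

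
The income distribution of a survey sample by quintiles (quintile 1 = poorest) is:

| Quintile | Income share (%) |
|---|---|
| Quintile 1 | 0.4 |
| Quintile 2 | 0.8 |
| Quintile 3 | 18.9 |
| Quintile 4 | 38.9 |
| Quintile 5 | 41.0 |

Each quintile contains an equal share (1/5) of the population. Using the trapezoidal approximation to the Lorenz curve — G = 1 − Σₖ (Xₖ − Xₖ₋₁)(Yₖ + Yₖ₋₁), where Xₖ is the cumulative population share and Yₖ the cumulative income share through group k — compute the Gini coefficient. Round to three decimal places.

Cumulative income shares Yₖ: 0.0040, 0.0120, 0.2010, 0.5900, 1.0000
Σ (Xₖ−Xₖ₋₁)(Yₖ+Yₖ₋₁) = (1/5)(0.0040+0.0000) + (1/5)(0.0120+0.0040) + (1/5)(0.2010+0.0120) + (1/5)(0.5900+0.2010) + (1/5)(1.0000+0.5900)
  = 0.0008 + 0.0032 + 0.0426 + 0.1582 + 0.3180 = 0.5228
G = 1 − 0.5228 = 0.4772

0.477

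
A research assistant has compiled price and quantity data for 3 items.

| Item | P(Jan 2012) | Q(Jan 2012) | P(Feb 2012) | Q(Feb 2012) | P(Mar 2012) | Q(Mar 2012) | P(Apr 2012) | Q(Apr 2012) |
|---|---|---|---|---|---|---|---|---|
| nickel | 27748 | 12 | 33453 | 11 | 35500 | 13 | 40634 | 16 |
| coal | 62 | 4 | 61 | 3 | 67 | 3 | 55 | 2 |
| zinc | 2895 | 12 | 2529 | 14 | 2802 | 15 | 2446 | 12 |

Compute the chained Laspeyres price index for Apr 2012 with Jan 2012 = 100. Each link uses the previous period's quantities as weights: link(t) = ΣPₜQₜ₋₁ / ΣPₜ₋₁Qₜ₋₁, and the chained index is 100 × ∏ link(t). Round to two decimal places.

140.32

Link Jan 2012→Feb 2012:
ΣP(Feb 2012)Q(Jan 2012) = 33453×12 + 61×4 + 2529×12 = 401436 + 244 + 30348 = 432028
ΣP(Jan 2012)Q(Jan 2012) = 27748×12 + 62×4 + 2895×12 = 332976 + 248 + 34740 = 367964
link = 432028/367964 = 1.174104
Link Feb 2012→Mar 2012:
ΣP(Mar 2012)Q(Feb 2012) = 35500×11 + 67×3 + 2802×14 = 390500 + 201 + 39228 = 429929
ΣP(Feb 2012)Q(Feb 2012) = 33453×11 + 61×3 + 2529×14 = 367983 + 183 + 35406 = 403572
link = 429929/403572 = 1.065309
Link Mar 2012→Apr 2012:
ΣP(Apr 2012)Q(Mar 2012) = 40634×13 + 55×3 + 2446×15 = 528242 + 165 + 36690 = 565097
ΣP(Mar 2012)Q(Mar 2012) = 35500×13 + 67×3 + 2802×15 = 461500 + 201 + 42030 = 503731
link = 565097/503731 = 1.121823
Chained index = 100 × 1.174104 × 1.065309 × 1.121823 = 140.3158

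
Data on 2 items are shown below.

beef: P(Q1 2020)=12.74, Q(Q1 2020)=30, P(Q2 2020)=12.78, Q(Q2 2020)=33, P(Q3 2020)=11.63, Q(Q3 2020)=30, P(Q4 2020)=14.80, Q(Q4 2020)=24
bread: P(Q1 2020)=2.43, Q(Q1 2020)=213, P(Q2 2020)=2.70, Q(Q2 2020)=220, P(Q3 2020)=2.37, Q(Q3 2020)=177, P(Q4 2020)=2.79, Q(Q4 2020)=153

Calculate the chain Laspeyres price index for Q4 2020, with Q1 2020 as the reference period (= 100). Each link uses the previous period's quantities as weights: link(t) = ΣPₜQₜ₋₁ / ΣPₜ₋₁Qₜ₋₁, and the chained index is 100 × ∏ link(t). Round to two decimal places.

Link Q1 2020→Q2 2020:
ΣP(Q2 2020)Q(Q1 2020) = 12.78×30 + 2.70×213 = 383.4 + 575.1 = 958.5
ΣP(Q1 2020)Q(Q1 2020) = 12.74×30 + 2.43×213 = 382.2 + 517.59 = 899.79
link = 958.5/899.79 = 1.065249
Link Q2 2020→Q3 2020:
ΣP(Q3 2020)Q(Q2 2020) = 11.63×33 + 2.37×220 = 383.79 + 521.4 = 905.19
ΣP(Q2 2020)Q(Q2 2020) = 12.78×33 + 2.70×220 = 421.74 + 594 = 1015.74
link = 905.19/1015.74 = 0.891163
Link Q3 2020→Q4 2020:
ΣP(Q4 2020)Q(Q3 2020) = 14.80×30 + 2.79×177 = 444 + 493.83 = 937.83
ΣP(Q3 2020)Q(Q3 2020) = 11.63×30 + 2.37×177 = 348.9 + 419.49 = 768.39
link = 937.83/768.39 = 1.220513
Chained index = 100 × 1.065249 × 0.891163 × 1.220513 = 115.8645

115.86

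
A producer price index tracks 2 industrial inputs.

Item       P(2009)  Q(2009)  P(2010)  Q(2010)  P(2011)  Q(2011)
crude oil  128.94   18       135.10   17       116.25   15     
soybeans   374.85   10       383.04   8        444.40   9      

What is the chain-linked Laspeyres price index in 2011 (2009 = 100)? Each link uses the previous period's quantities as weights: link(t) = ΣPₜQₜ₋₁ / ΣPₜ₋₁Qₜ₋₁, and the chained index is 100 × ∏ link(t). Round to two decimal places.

106.46

Link 2009→2010:
ΣP(2010)Q(2009) = 135.10×18 + 383.04×10 = 2431.8 + 3830.4 = 6262.2
ΣP(2009)Q(2009) = 128.94×18 + 374.85×10 = 2320.92 + 3748.5 = 6069.42
link = 6262.2/6069.42 = 1.031763
Link 2010→2011:
ΣP(2011)Q(2010) = 116.25×17 + 444.40×8 = 1976.25 + 3555.2 = 5531.45
ΣP(2010)Q(2010) = 135.10×17 + 383.04×8 = 2296.7 + 3064.32 = 5361.02
link = 5531.45/5361.02 = 1.031791
Chained index = 100 × 1.031763 × 1.031791 = 106.4563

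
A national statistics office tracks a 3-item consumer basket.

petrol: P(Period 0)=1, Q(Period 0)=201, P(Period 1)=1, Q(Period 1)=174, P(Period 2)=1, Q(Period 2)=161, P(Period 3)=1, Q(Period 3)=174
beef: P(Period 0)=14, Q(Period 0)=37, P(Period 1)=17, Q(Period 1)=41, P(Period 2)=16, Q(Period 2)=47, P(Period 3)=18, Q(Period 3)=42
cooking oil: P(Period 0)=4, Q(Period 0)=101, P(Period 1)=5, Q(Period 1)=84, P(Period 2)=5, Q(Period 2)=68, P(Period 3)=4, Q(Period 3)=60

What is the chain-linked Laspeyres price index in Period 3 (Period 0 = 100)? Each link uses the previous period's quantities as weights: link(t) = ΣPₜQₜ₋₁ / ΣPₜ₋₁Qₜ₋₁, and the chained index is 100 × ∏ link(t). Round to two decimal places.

Link Period 0→Period 1:
ΣP(Period 1)Q(Period 0) = 1×201 + 17×37 + 5×101 = 201 + 629 + 505 = 1335
ΣP(Period 0)Q(Period 0) = 1×201 + 14×37 + 4×101 = 201 + 518 + 404 = 1123
link = 1335/1123 = 1.188780
Link Period 1→Period 2:
ΣP(Period 2)Q(Period 1) = 1×174 + 16×41 + 5×84 = 174 + 656 + 420 = 1250
ΣP(Period 1)Q(Period 1) = 1×174 + 17×41 + 5×84 = 174 + 697 + 420 = 1291
link = 1250/1291 = 0.968242
Link Period 2→Period 3:
ΣP(Period 3)Q(Period 2) = 1×161 + 18×47 + 4×68 = 161 + 846 + 272 = 1279
ΣP(Period 2)Q(Period 2) = 1×161 + 16×47 + 5×68 = 161 + 752 + 340 = 1253
link = 1279/1253 = 1.020750
Chained index = 100 × 1.188780 × 0.968242 × 1.020750 = 117.4910

117.49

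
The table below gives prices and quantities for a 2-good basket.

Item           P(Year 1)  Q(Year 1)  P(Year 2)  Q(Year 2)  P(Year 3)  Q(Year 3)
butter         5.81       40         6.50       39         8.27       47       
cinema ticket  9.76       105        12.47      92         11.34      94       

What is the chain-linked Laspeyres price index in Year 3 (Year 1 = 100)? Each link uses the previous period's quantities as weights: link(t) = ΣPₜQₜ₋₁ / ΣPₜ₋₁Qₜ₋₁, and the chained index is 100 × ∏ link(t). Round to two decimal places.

Link Year 1→Year 2:
ΣP(Year 2)Q(Year 1) = 6.50×40 + 12.47×105 = 260 + 1309.35 = 1569.35
ΣP(Year 1)Q(Year 1) = 5.81×40 + 9.76×105 = 232.4 + 1024.8 = 1257.2
link = 1569.35/1257.2 = 1.248290
Link Year 2→Year 3:
ΣP(Year 3)Q(Year 2) = 8.27×39 + 11.34×92 = 322.53 + 1043.28 = 1365.81
ΣP(Year 2)Q(Year 2) = 6.50×39 + 12.47×92 = 253.5 + 1147.24 = 1400.74
link = 1365.81/1400.74 = 0.975063
Chained index = 100 × 1.248290 × 0.975063 = 121.7161

121.72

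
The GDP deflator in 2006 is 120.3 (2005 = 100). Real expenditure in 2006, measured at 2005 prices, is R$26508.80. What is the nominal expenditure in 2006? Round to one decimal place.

31890.1

Nominal = Real × (Index/100) = 26508.80 × (120.3/100)
        = 26508.80 × 1.203 = 31890.0864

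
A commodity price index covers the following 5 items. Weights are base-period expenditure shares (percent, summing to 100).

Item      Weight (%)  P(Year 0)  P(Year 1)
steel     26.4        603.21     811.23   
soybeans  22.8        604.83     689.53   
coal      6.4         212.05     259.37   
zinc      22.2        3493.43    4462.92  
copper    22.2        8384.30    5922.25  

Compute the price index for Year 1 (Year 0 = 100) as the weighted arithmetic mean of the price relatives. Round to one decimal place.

113.4

steel: 26.4 × (811.23/603.21) = 26.4 × 1.344855 = 35.5042
soybeans: 22.8 × (689.53/604.83) = 22.8 × 1.140039 = 25.9929
coal: 6.4 × (259.37/212.05) = 6.4 × 1.223155 = 7.8282
zinc: 22.2 × (4462.92/3493.43) = 22.2 × 1.277518 = 28.3609
copper: 22.2 × (5922.25/8384.30) = 22.2 × 0.706350 = 15.6810
Index = Σ wᵢ·(p₁ᵢ/p₀ᵢ) = 35.5042 + 25.9929 + 7.8282 + 28.3609 + 15.6810 = 113.3671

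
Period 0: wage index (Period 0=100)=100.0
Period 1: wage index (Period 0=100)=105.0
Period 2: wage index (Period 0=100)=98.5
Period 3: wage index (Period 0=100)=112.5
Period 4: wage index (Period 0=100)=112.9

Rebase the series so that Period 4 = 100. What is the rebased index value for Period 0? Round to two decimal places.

88.57

Rebased(Period 0) = 100.0 / 112.9 × 100 = 88.5740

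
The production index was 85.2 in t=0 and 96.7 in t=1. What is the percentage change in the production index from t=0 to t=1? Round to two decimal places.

13.50%

Change = (96.7 − 85.2) / 85.2 × 100
       = 11.5 / 85.2 × 100 = 13.4977%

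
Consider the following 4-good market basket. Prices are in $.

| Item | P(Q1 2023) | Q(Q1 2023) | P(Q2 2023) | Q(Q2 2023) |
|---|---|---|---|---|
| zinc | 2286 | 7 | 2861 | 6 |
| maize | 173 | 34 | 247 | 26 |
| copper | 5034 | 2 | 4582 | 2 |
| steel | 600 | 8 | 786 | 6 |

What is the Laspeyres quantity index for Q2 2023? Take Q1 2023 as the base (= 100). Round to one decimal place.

86.7

Laspeyres quantity index uses base-period prices as weights.
ΣP(Q1 2023)·Q(Q2 2023) = 2286×6 + 173×26 + 5034×2 + 600×6 = 13716 + 4498 + 10068 + 3600 = 31882
ΣP(Q1 2023)·Q(Q1 2023) = 2286×7 + 173×34 + 5034×2 + 600×8 = 16002 + 5882 + 10068 + 4800 = 36752
Index = 31882 / 36752 × 100 = 86.7490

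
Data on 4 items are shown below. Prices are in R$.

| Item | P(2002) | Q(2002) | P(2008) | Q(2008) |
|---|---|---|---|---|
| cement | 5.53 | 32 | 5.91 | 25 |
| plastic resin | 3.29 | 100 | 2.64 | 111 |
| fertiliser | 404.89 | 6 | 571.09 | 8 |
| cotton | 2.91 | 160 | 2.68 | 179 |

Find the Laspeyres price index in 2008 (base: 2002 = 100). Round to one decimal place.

126.7

Laspeyres price index uses base-period quantities as weights.
ΣP(2008)·Q(2002) = 5.91×32 + 2.64×100 + 571.09×6 + 2.68×160 = 189.12 + 264 + 3426.54 + 428.8 = 4308.46
ΣP(2002)·Q(2002) = 5.53×32 + 3.29×100 + 404.89×6 + 2.91×160 = 176.96 + 329 + 2429.34 + 465.6 = 3400.9
Index = 4308.46 / 3400.9 × 100 = 126.6859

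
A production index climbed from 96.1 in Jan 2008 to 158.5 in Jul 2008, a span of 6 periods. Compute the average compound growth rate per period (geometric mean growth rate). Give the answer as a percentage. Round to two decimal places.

8.70%

Growth factor = (158.5/96.1)^(1/6) = (1.649324)^(1/6) = 1.086970
Growth rate = 1.086970 − 1 = 0.086970 = 8.6970%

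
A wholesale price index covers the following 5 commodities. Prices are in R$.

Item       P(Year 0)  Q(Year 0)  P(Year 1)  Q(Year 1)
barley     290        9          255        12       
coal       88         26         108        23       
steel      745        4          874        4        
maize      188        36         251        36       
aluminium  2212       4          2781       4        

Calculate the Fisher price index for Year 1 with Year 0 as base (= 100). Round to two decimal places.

121.78

Laspeyres component (base-period weights):
ΣP(Year 1)Q(Year 0) = 255×9 + 108×26 + 874×4 + 251×36 + 2781×4 = 2295 + 2808 + 3496 + 9036 + 11124 = 28759
ΣP(Year 0)Q(Year 0) = 290×9 + 88×26 + 745×4 + 188×36 + 2212×4 = 2610 + 2288 + 2980 + 6768 + 8848 = 23494
L = 28759 / 23494 × 100 = 122.4100
Paasche component (current-period weights):
ΣP(Year 1)Q(Year 1) = 255×12 + 108×23 + 874×4 + 251×36 + 2781×4 = 3060 + 2484 + 3496 + 9036 + 11124 = 29200
ΣP(Year 0)Q(Year 1) = 290×12 + 88×23 + 745×4 + 188×36 + 2212×4 = 3480 + 2024 + 2980 + 6768 + 8848 = 24100
P = 29200 / 24100 × 100 = 121.1618
Fisher = √(L × P) = √(122.4100 × 121.1618) = 121.7843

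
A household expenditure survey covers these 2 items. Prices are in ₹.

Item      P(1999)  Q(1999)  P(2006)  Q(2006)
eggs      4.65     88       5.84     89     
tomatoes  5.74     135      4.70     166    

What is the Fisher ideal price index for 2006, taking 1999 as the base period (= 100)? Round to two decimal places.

Laspeyres component (base-period weights):
ΣP(2006)Q(1999) = 5.84×88 + 4.70×135 = 513.92 + 634.5 = 1148.42
ΣP(1999)Q(1999) = 4.65×88 + 5.74×135 = 409.2 + 774.9 = 1184.1
L = 1148.42 / 1184.1 × 100 = 96.9867
Paasche component (current-period weights):
ΣP(2006)Q(2006) = 5.84×89 + 4.70×166 = 519.76 + 780.2 = 1299.96
ΣP(1999)Q(2006) = 4.65×89 + 5.74×166 = 413.85 + 952.84 = 1366.69
P = 1299.96 / 1366.69 × 100 = 95.1174
Fisher = √(L × P) = √(96.9867 × 95.1174) = 96.0475

96.05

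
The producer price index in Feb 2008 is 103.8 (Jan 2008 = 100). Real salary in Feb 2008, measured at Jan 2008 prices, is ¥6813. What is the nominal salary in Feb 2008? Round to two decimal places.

7071.89

Nominal = Real × (Index/100) = 6813 × (103.8/100)
        = 6813 × 1.038 = 7071.8940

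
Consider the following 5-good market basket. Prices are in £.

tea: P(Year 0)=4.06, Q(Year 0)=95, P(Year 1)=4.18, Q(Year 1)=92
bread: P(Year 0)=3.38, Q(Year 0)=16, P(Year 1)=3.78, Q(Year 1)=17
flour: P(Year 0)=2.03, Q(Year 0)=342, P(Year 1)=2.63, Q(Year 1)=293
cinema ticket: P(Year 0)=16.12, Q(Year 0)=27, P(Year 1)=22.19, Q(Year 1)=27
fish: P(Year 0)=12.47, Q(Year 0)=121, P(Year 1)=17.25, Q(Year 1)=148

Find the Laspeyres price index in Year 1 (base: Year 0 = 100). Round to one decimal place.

Laspeyres price index uses base-period quantities as weights.
ΣP(Year 1)·Q(Year 0) = 4.18×95 + 3.78×16 + 2.63×342 + 22.19×27 + 17.25×121 = 397.1 + 60.48 + 899.46 + 599.13 + 2087.25 = 4043.42
ΣP(Year 0)·Q(Year 0) = 4.06×95 + 3.38×16 + 2.03×342 + 16.12×27 + 12.47×121 = 385.7 + 54.08 + 694.26 + 435.24 + 1508.87 = 3078.15
Index = 4043.42 / 3078.15 × 100 = 131.3588

131.4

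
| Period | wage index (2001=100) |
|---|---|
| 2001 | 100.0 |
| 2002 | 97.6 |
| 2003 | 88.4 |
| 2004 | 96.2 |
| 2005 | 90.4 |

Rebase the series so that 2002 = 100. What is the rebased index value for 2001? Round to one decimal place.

Rebased(2001) = 100.0 / 97.6 × 100 = 102.4590

102.5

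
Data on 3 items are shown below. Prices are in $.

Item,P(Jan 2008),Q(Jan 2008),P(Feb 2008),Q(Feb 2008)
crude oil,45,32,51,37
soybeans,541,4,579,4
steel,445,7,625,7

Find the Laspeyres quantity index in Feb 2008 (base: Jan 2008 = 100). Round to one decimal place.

Laspeyres quantity index uses base-period prices as weights.
ΣP(Jan 2008)·Q(Feb 2008) = 45×37 + 541×4 + 445×7 = 1665 + 2164 + 3115 = 6944
ΣP(Jan 2008)·Q(Jan 2008) = 45×32 + 541×4 + 445×7 = 1440 + 2164 + 3115 = 6719
Index = 6944 / 6719 × 100 = 103.3487

103.3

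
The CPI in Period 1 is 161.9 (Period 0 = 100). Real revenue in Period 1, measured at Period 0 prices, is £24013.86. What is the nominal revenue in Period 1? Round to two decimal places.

38878.44

Nominal = Real × (Index/100) = 24013.86 × (161.9/100)
        = 24013.86 × 1.619 = 38878.4393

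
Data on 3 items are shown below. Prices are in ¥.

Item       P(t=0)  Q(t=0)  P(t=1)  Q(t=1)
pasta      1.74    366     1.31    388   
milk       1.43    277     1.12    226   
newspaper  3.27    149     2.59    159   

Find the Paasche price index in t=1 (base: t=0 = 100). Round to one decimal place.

Paasche price index uses current-period quantities as weights.
ΣP(t=1)·Q(t=1) = 1.31×388 + 1.12×226 + 2.59×159 = 508.28 + 253.12 + 411.81 = 1173.21
ΣP(t=0)·Q(t=1) = 1.74×388 + 1.43×226 + 3.27×159 = 675.12 + 323.18 + 519.93 = 1518.23
Index = 1173.21 / 1518.23 × 100 = 77.2749

77.3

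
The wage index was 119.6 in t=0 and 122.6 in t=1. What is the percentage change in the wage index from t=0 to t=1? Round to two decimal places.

2.51%

Change = (122.6 − 119.6) / 119.6 × 100
       = 3.0 / 119.6 × 100 = 2.5084%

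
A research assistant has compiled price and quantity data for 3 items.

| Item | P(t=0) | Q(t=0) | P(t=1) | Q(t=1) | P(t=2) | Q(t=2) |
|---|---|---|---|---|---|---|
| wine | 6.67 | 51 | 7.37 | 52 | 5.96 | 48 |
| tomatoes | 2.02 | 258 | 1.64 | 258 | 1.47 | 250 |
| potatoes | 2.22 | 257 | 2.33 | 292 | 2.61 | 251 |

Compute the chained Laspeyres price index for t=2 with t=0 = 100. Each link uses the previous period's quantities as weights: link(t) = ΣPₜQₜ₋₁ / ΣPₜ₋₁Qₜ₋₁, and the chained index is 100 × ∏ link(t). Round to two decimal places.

95.29

Link t=0→t=1:
ΣP(t=1)Q(t=0) = 7.37×51 + 1.64×258 + 2.33×257 = 375.87 + 423.12 + 598.81 = 1397.8
ΣP(t=0)Q(t=0) = 6.67×51 + 2.02×258 + 2.22×257 = 340.17 + 521.16 + 570.54 = 1431.87
link = 1397.8/1431.87 = 0.976206
Link t=1→t=2:
ΣP(t=2)Q(t=1) = 5.96×52 + 1.47×258 + 2.61×292 = 309.92 + 379.26 + 762.12 = 1451.3
ΣP(t=1)Q(t=1) = 7.37×52 + 1.64×258 + 2.33×292 = 383.24 + 423.12 + 680.36 = 1486.72
link = 1451.3/1486.72 = 0.976176
Chained index = 100 × 0.976206 × 0.976176 = 95.2949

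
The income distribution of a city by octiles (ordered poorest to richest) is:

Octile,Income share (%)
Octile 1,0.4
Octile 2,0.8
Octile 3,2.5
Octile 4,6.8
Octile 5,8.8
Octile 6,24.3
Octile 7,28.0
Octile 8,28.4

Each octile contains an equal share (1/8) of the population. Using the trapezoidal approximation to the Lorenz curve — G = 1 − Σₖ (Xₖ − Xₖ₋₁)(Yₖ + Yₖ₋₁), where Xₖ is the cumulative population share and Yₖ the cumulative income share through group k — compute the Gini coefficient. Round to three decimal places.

0.499

Cumulative income shares Yₖ: 0.0040, 0.0120, 0.0370, 0.1050, 0.1930, 0.4360, 0.7160, 1.0000
Σ (Xₖ−Xₖ₋₁)(Yₖ+Yₖ₋₁) = (1/8)(0.0040+0.0000) + (1/8)(0.0120+0.0040) + (1/8)(0.0370+0.0120) + (1/8)(0.1050+0.0370) + (1/8)(0.1930+0.1050) + (1/8)(0.4360+0.1930) + (1/8)(0.7160+0.4360) + (1/8)(1.0000+0.7160)
  = 0.0005 + 0.0020 + 0.0061 + 0.0178 + 0.0373 + 0.0786 + 0.1440 + 0.2145 = 0.5008
G = 1 − 0.5008 = 0.4992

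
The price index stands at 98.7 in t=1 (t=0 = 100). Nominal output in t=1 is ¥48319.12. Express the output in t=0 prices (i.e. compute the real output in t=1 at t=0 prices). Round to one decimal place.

Real = Nominal ÷ (Index/100) = 48319.12 ÷ (98.7/100)
     = 48319.12 ÷ 0.987 = 48955.5420

48955.5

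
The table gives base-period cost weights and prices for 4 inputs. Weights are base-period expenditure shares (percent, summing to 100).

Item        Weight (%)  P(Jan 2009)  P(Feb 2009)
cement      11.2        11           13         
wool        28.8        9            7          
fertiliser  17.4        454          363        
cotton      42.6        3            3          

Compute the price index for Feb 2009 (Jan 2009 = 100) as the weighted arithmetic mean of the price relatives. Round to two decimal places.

cement: 11.2 × (13/11) = 11.2 × 1.181818 = 13.2364
wool: 28.8 × (7/9) = 28.8 × 0.777778 = 22.4000
fertiliser: 17.4 × (363/454) = 17.4 × 0.799559 = 13.9123
cotton: 42.6 × (3/3) = 42.6 × 1.000000 = 42.6000
Index = Σ wᵢ·(p₁ᵢ/p₀ᵢ) = 13.2364 + 22.4000 + 13.9123 + 42.6000 = 92.1487

92.15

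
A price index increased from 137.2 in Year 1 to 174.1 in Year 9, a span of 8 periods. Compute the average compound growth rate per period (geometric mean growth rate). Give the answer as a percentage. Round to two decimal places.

Growth factor = (174.1/137.2)^(1/8) = (1.268950)^(1/8) = 1.030221
Growth rate = 1.030221 − 1 = 0.030221 = 3.0221%

3.02%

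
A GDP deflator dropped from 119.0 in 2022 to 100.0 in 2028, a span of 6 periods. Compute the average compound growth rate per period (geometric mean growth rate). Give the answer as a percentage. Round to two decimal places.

-2.86%

Growth factor = (100.0/119.0)^(1/6) = (0.840336)^(1/6) = 0.971424
Growth rate = 0.971424 − 1 = -0.028576 = -2.8576%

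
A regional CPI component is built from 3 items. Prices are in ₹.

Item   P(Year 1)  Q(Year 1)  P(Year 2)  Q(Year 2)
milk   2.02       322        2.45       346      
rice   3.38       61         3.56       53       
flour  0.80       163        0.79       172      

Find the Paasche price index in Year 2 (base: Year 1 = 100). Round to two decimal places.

Paasche price index uses current-period quantities as weights.
ΣP(Year 2)·Q(Year 2) = 2.45×346 + 3.56×53 + 0.79×172 = 847.7 + 188.68 + 135.88 = 1172.26
ΣP(Year 1)·Q(Year 2) = 2.02×346 + 3.38×53 + 0.80×172 = 698.92 + 179.14 + 137.6 = 1015.66
Index = 1172.26 / 1015.66 × 100 = 115.4185

115.42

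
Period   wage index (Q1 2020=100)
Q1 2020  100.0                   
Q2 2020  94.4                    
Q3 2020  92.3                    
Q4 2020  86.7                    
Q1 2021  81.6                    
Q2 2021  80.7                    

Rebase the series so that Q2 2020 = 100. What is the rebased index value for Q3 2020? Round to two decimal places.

97.78

Rebased(Q3 2020) = 92.3 / 94.4 × 100 = 97.7754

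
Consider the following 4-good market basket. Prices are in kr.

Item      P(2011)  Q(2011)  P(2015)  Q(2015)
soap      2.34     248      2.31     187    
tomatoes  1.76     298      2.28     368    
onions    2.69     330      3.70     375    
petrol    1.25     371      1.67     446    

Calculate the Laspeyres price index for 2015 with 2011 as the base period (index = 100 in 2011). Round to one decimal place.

125.9

Laspeyres price index uses base-period quantities as weights.
ΣP(2015)·Q(2011) = 2.31×248 + 2.28×298 + 3.70×330 + 1.67×371 = 572.88 + 679.44 + 1221 + 619.57 = 3092.89
ΣP(2011)·Q(2011) = 2.34×248 + 1.76×298 + 2.69×330 + 1.25×371 = 580.32 + 524.48 + 887.7 + 463.75 = 2456.25
Index = 3092.89 / 2456.25 × 100 = 125.9192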